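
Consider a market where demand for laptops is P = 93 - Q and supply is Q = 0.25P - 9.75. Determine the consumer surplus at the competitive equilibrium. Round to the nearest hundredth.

58.32

Rewriting supply in inverse form: P = 39 + 4Q.
Setting demand equal to supply, 54 = 5Q, so Q* = 10.8 and P* = 82.2.
CS is the area between the demand curve and P* from 0 to Q*: (1/2)(10.8)(10.8) = 58.32.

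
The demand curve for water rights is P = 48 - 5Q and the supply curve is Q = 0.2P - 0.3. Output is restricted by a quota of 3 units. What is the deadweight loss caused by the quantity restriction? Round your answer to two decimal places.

13.61

Rewriting supply in inverse form: P = 1.5 + 5Q.
Without the quota, 48 - 5Q = 1.5 + 5Q gives Q* = 4.65.
At Q = 3 the demand price is 48 - 5(3) = 33 and the supply price is 1.5 + 5(3) = 16.5.
DWL = (1/2)(gap between curves at 3) x (Q* - 3) = (1/2)(16.5)(1.65) = 13.6125.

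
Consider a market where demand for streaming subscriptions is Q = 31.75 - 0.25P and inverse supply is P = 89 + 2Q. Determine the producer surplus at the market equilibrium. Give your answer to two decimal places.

40.11

Rewriting demand in inverse form: P = 127 - 4Q.
Setting demand equal to supply, 38 = 6Q, so Q* = 6.3333 and P* = 101.6667.
The supply curve's price intercept is 89, so PS = (1/2)(Q*)(P* - 89) = (1/2)(6.3333)(12.6667) = 40.1111.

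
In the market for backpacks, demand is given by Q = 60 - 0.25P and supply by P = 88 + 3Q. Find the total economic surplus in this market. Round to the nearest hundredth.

Rewriting demand in inverse form: P = 240 - 4Q.
Setting demand equal to supply, 152 = 7Q, so Q* = 21.7143 and P* = 153.1429.
CS = (1/2)(21.7143)(86.8571) = 943.0204 and PS = (1/2)(21.7143)(65.1429) = 707.2653, so total surplus = 1650.2857.

1650.29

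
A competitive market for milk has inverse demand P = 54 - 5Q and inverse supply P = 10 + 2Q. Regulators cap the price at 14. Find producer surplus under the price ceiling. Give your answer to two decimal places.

4.00

Without the control, 54 - 5Q = 10 + 2Q so Q* = 6.2857 and P* = 22.5714.
At P = 14, sellers supply (14 - 10)/2 = 2 while buyers want more, so the quantity traded is 2 at price 14.
PS is the triangle above supply below 14: (1/2)(2)(14 - 10) = 4.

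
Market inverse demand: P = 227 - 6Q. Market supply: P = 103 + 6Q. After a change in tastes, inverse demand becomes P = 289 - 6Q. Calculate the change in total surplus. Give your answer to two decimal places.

800.83

Initial equilibrium: Q_0 = 10.3333, P_0 = 165; CS_0 = (1/2)(10.3333)(62) = 320.3333, PS_0 = (1/2)(10.3333)(62) = 320.3333.
New equilibrium: 289 - 6Q = 103 + 6Q gives Q_1 = 15.5, P_1 = 196; CS_1 = 720.75, PS_1 = 720.75.
Change in total surplus = (720.75 + 720.75) - (320.3333 + 320.3333) = 800.8333.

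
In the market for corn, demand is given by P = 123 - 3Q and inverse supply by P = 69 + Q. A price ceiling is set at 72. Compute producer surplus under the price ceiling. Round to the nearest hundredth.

Without the control, 123 - 3Q = 69 + Q so Q* = 13.5 and P* = 82.5.
At the ceiling price 72, quantity supplied is (72 - 69)/1 = 3; supply is the short side, so Q = 3 trades at P = 72.
PS is the triangle above supply below 72: (1/2)(3)(72 - 69) = 4.5.

4.50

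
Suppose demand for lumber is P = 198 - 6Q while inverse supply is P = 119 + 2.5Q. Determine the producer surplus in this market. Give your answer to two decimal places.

107.98

Set 198 - 6Q = 119 + 2.5Q, which gives 79 = 8.5Q, so Q* = 9.2941 and P* = 198 - 6(9.2941) = 142.2353.
The supply curve's price intercept is 119, so PS = (1/2)(Q*)(P* - 119) = (1/2)(9.2941)(23.2353) = 107.9758.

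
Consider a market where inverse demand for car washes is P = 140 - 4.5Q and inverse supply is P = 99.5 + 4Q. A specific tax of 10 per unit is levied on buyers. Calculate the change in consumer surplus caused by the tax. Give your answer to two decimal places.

Pre-tax equilibrium: 140 - 4.5Q = 99.5 + 4Q gives Q* = 4.7647, P* = 118.5588.
With the tax, buyers' net willingness to pay falls by 10: (140 - 10) - 4.5Q = 99.5 + 4Q, so Q_t = 3.5882. Buyers pay P_b = 123.8529; sellers receive P_s = P_b - 10 = 113.8529.
Consumers lose the trapezoid between P* and P_b out to Q_t plus the triangle from Q_t to Q*: change in CS = 28.9697 - 51.0804 = -22.1107.

-22.11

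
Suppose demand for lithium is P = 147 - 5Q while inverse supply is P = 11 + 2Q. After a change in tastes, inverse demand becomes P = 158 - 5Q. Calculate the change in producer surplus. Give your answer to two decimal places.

63.53

Initial equilibrium: Q_0 = 19.4286, P_0 = 49.8571; CS_0 = (1/2)(19.4286)(97.1429) = 943.6735, PS_0 = (1/2)(19.4286)(38.8571) = 377.4694.
New equilibrium: 158 - 5Q = 11 + 2Q gives Q_1 = 21, P_1 = 53; CS_1 = 1102.5, PS_1 = 441.
Change in producer surplus = 441 - 377.4694 = 63.5306.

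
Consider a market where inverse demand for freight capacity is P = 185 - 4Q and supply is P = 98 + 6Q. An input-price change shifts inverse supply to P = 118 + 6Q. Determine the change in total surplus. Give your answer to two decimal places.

-154.00

Initial equilibrium: Q_0 = 8.7, P_0 = 150.2; CS_0 = (1/2)(8.7)(34.8) = 151.38, PS_0 = (1/2)(8.7)(52.2) = 227.07.
New equilibrium: 185 - 4Q = 118 + 6Q gives Q_1 = 6.7, P_1 = 158.2; CS_1 = 89.78, PS_1 = 134.67.
Change in total surplus = (89.78 + 134.67) - (151.38 + 227.07) = -154.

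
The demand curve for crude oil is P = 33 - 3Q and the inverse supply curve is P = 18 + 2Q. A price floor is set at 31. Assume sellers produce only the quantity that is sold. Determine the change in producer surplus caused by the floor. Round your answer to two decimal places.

Free-market equilibrium: 33 - 3Q = 18 + 2Q gives Q* = 3, P* = 24.
At the floor price 31, quantity demanded is (33 - 31)/3 = 0.6667; demand is the short side, so Q = 0.6667 trades at P = 31.
PS goes from (1/2)(3)(6) = 9 to 8.2222 (computed as (31 - 18)(0.6667) - (1/2)(2)(0.6667)^2), a change of -0.7778.

-0.78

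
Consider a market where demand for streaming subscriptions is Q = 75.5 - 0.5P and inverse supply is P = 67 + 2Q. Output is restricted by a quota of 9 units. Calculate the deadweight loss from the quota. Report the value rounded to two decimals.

288.00

Rewriting demand in inverse form: P = 151 - 2Q.
Unrestricted equilibrium: Q* = (151 - 67)/(2 + 2) = 21.
At Q = 9 the demand price is 151 - 2(9) = 133 and the supply price is 67 + 2(9) = 85.
DWL = (1/2)(gap between curves at 9) x (Q* - 9) = (1/2)(48)(12) = 288.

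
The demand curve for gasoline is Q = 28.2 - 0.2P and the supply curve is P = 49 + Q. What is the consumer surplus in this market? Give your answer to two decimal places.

587.78

Rewriting demand in inverse form: P = 141 - 5Q.
Setting demand equal to supply, 92 = 6Q, so Q* = 15.3333 and P* = 64.3333.
CS is the area between the demand curve and P* from 0 to Q*: (1/2)(15.3333)(76.6667) = 587.7778.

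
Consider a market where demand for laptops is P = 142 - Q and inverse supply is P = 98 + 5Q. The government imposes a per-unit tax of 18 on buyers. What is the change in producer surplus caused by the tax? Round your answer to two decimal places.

Without the tax, 142 - Q = 98 + 5Q so Q* = 7.3333 and P* = 134.6667.
With the tax, buyers' net willingness to pay falls by 18: (142 - 18) - Q = 98 + 5Q, so Q_t = 4.3333. Buyers pay P_b = 137.6667; sellers receive P_s = P_b - 18 = 119.6667.
PS falls from (1/2)(7.3333)(36.6667) = 134.4444 to (1/2)(4.3333)(21.6667) = 46.9444, a change of -87.5.

-87.50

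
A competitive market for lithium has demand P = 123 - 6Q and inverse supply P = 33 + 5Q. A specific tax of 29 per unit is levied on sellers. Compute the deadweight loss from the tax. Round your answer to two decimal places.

38.23

Without the tax, 123 - 6Q = 33 + 5Q so Q* = 8.1818 and P* = 73.9091.
A tax on sellers shifts supply up by 29: 123 - 6Q = 33 + 5Q + 29, so Q_t = 5.5455. Buyers pay P_b = 89.7273; sellers receive P_s = P_b - 29 = 60.7273.
The welfare triangle lost has base Q* - Q_t = 2.6364 and height t = 29, so DWL = (1/2)(2.6364)(29) = 38.2273.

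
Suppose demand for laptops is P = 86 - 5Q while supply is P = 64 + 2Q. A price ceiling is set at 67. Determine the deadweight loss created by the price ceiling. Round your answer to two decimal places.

Free-market equilibrium: 86 - 5Q = 64 + 2Q gives Q* = 3.1429, P* = 70.2857.
At the ceiling price 67, quantity supplied is (67 - 64)/2 = 1.5; supply is the short side, so Q = 1.5 trades at P = 67.
The lost-trades triangle has base Q* - 1.5 = 1.6429 and height equal to the gap between the curves at Q = 1.5, which is 78.5 - 67 = 11.5. DWL = (1/2)(1.6429)(11.5) = 9.4464.

9.45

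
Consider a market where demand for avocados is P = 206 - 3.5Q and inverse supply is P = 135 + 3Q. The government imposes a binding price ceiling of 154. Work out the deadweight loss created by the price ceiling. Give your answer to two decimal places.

Without the control, 206 - 3.5Q = 135 + 3Q so Q* = 10.9231 and P* = 167.7692.
At the ceiling price 154, quantity supplied is (154 - 135)/3 = 6.3333; supply is the short side, so Q = 6.3333 trades at P = 154.
At Q = 6.3333 the demand price is 183.8333 and the supply price is 154. Deadweight loss is the triangle between the curves from 6.3333 to 10.9231: (1/2)(183.8333 - 154)(10.9231 - 6.3333) = 68.4637.

68.46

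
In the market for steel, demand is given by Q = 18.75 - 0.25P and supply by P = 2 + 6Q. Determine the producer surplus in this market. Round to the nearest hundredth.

Rewriting demand in inverse form: P = 75 - 4Q.
Setting demand equal to supply, 73 = 10Q, so Q* = 7.3 and P* = 45.8.
Producer surplus is the triangle above supply below P*: (1/2)(7.3)(45.8 - 2) = (1/2)(7.3)(43.8) = 159.87.

159.87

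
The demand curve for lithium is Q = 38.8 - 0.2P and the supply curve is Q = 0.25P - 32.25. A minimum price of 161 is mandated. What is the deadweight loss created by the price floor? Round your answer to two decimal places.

1.74

Rewriting demand in inverse form: P = 194 - 5Q.
Rewriting supply in inverse form: P = 129 + 4Q.
Without the control, 194 - 5Q = 129 + 4Q so Q* = 7.2222 and P* = 157.8889.
At the floor price 161, quantity demanded is (194 - 161)/5 = 6.6; demand is the short side, so Q = 6.6 trades at P = 161.
The lost-trades triangle has base Q* - 6.6 = 0.6222 and height equal to the gap between the curves at Q = 6.6, which is 161 - 155.4 = 5.6. DWL = (1/2)(0.6222)(5.6) = 1.7422.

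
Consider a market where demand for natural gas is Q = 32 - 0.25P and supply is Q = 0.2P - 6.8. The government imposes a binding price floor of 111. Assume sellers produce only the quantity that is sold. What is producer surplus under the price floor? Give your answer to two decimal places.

282.09

Rewriting demand in inverse form: P = 128 - 4Q.
Rewriting supply in inverse form: P = 34 + 5Q.
Free-market equilibrium: 128 - 4Q = 34 + 5Q gives Q* = 10.4444, P* = 86.2222.
At the floor price 111, quantity demanded is (128 - 111)/4 = 4.25; demand is the short side, so Q = 4.25 trades at P = 111.
The supply price at Q = 4.25 is 55.25. PS is the trapezoid between 111 and supply over [0, 4.25]: (1/2)[(111 - 34) + (111 - 55.25)](4.25) = 282.0938.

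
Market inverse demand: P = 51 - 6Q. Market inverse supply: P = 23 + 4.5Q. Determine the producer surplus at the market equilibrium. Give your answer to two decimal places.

Setting demand equal to supply, 28 = 10.5Q, so Q* = 2.6667 and P* = 35.
The supply curve's price intercept is 23, so PS = (1/2)(Q*)(P* - 23) = (1/2)(2.6667)(12) = 16.

16.00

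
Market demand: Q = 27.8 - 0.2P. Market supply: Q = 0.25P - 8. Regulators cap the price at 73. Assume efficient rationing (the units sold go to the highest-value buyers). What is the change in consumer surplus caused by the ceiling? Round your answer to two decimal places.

Rewriting demand in inverse form: P = 139 - 5Q.
Rewriting supply in inverse form: P = 32 + 4Q.
Without the control, 139 - 5Q = 32 + 4Q so Q* = 11.8889 and P* = 79.5556.
At P = 73, sellers supply (73 - 32)/4 = 10.25 while buyers want more, so the quantity traded is 10.25 at price 73.
CS goes from (1/2)(11.8889)(59.4444) = 353.3642 to 413.8438 (computed as (139 - 73)(10.25) - (1/2)(5)(10.25)^2), a change of 60.4796.

60.48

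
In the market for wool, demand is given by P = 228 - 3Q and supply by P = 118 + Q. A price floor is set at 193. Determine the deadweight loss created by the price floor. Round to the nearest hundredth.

Free-market equilibrium: 228 - 3Q = 118 + Q gives Q* = 27.5, P* = 145.5.
At P = 193, buyers demand (228 - 193)/3 = 11.6667 while sellers would supply more, so the quantity traded is 11.6667 at price 193.
At Q = 11.6667 the demand price is 193 and the supply price is 129.6667. Deadweight loss is the triangle between the curves from 11.6667 to 27.5: (1/2)(193 - 129.6667)(27.5 - 11.6667) = 501.3889.

501.39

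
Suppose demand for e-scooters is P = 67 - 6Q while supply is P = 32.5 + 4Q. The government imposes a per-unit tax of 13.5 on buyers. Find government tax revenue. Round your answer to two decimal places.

28.35

Without the tax, 67 - 6Q = 32.5 + 4Q so Q* = 3.45 and P* = 46.3.
A tax on buyers shifts demand down by 13.5: (67 - 13.5) - 6Q = 32.5 + 4Q, so Q_t = 2.1. Buyers pay P_b = 54.4; sellers receive P_s = P_b - 13.5 = 40.9.
Revenue is the tax times quantity traded: 13.5 x 2.1 = 28.35.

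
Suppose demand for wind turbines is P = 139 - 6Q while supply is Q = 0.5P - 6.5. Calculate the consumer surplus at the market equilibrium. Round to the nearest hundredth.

Rewriting supply in inverse form: P = 13 + 2Q.
Set 139 - 6Q = 13 + 2Q, which gives 126 = 8Q, so Q* = 15.75 and P* = 139 - 6(15.75) = 44.5.
Consumer surplus is the triangle under demand above P*: (1/2)(15.75)(139 - 44.5) = (1/2)(15.75)(94.5) = 744.1875.

744.19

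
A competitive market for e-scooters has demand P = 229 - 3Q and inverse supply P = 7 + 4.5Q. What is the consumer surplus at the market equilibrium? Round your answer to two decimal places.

1314.24

Setting demand equal to supply, 222 = 7.5Q, so Q* = 29.6 and P* = 140.2.
The demand choke price is 229, so CS = (1/2)(Q*)(229 - P*) = (1/2)(29.6)(88.8) = 1314.24.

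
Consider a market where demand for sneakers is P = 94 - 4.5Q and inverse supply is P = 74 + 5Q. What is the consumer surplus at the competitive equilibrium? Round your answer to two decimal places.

Setting demand equal to supply, 20 = 9.5Q, so Q* = 2.1053 and P* = 84.5263.
The demand choke price is 94, so CS = (1/2)(Q*)(94 - P*) = (1/2)(2.1053)(9.4737) = 9.9723.

9.97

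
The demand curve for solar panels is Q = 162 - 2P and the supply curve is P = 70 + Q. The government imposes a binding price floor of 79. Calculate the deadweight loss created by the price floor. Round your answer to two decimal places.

Rewriting demand in inverse form: P = 81 - 0.5Q.
Free-market equilibrium: 81 - 0.5Q = 70 + Q gives Q* = 7.3333, P* = 77.3333.
At the floor price 79, quantity demanded is (81 - 79)/0.5 = 4; demand is the short side, so Q = 4 trades at P = 79.
At Q = 4 the demand price is 79 and the supply price is 74. Deadweight loss is the triangle between the curves from 4 to 7.3333: (1/2)(79 - 74)(7.3333 - 4) = 8.3333.

8.33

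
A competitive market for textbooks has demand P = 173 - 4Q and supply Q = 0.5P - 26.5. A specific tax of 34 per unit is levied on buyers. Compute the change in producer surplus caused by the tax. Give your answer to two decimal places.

Rewriting supply in inverse form: P = 53 + 2Q.
Pre-tax equilibrium: 173 - 4Q = 53 + 2Q gives Q* = 20, P* = 93.
A tax on buyers shifts demand down by 34: (173 - 34) - 4Q = 53 + 2Q, so Q_t = 14.3333. Buyers pay P_b = 115.6667; sellers receive P_s = P_b - 34 = 81.6667.
PS falls from (1/2)(20)(40) = 400 to (1/2)(14.3333)(28.6667) = 205.4444, a change of -194.5556.

-194.56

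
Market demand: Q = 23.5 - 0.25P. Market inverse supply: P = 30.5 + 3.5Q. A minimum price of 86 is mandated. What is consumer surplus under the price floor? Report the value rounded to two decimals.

Rewriting demand in inverse form: P = 94 - 4Q.
Free-market equilibrium: 94 - 4Q = 30.5 + 3.5Q gives Q* = 8.4667, P* = 60.1333.
At the floor price 86, quantity demanded is (94 - 86)/4 = 2; demand is the short side, so Q = 2 trades at P = 86.
CS is the triangle under demand above 86: (1/2)(2)(94 - 86) = 8.

8.00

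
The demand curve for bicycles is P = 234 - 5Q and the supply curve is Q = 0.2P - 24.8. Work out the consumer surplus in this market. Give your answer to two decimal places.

302.50

Rewriting supply in inverse form: P = 124 + 5Q.
Equilibrium: 234 - 5Q = 124 + 5Q, so Q* = 11 and P* = 179.
Consumer surplus is the triangle under demand above P*: (1/2)(11)(234 - 179) = (1/2)(11)(55) = 302.5.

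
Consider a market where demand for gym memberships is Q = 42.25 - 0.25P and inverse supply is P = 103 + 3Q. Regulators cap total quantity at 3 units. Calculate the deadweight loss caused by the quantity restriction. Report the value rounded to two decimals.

144.64

Rewriting demand in inverse form: P = 169 - 4Q.
Without the quota, 169 - 4Q = 103 + 3Q gives Q* = 9.4286.
At Q = 3 the demand price is 169 - 4(3) = 157 and the supply price is 103 + 3(3) = 112.
Deadweight loss is the triangle between the curves from 3 to 9.4286: (1/2)(157 - 112)(9.4286 - 3) = 144.6429.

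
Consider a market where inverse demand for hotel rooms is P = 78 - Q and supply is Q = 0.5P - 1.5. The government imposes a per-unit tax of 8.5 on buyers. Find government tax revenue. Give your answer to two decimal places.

Rewriting supply in inverse form: P = 3 + 2Q.
Without the tax, 78 - Q = 3 + 2Q so Q* = 25 and P* = 53.
A tax on buyers shifts demand down by 8.5: (78 - 8.5) - Q = 3 + 2Q, so Q_t = 22.1667. Buyers pay P_b = 55.8333; sellers receive P_s = P_b - 8.5 = 47.3333.
Revenue is the tax times quantity traded: 8.5 x 22.1667 = 188.4167.

188.42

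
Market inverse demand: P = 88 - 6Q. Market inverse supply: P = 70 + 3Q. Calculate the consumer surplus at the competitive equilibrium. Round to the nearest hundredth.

12.00

Set 88 - 6Q = 70 + 3Q, which gives 18 = 9Q, so Q* = 2 and P* = 88 - 6(2) = 76.
The demand choke price is 88, so CS = (1/2)(Q*)(88 - P*) = (1/2)(2)(12) = 12.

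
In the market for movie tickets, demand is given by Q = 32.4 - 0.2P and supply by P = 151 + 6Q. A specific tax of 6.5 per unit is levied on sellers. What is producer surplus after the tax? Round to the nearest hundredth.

0.50

Rewriting demand in inverse form: P = 162 - 5Q.
Pre-tax equilibrium: 162 - 5Q = 151 + 6Q gives Q* = 1, P* = 157.
With the tax, sellers need 6.5 more per unit: 162 - 5Q = 151 + 6Q + 6.5, so Q_t = 0.4091. Buyers pay P_b = 159.9545; sellers receive P_s = P_b - 6.5 = 153.4545.
Producer surplus is the triangle above supply below P_s: (1/2)(0.4091)(153.4545 - 151) = 0.5021.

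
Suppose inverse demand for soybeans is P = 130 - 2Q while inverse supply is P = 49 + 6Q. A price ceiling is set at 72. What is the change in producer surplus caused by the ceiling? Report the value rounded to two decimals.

Without the control, 130 - 2Q = 49 + 6Q so Q* = 10.125 and P* = 109.75.
At P = 72, sellers supply (72 - 49)/6 = 3.8333 while buyers want more, so the quantity traded is 3.8333 at price 72.
PS goes from (1/2)(10.125)(60.75) = 307.5469 to 44.0833 (computed as (72 - 49)(3.8333) - (1/2)(6)(3.8333)^2), a change of -263.4635.

-263.46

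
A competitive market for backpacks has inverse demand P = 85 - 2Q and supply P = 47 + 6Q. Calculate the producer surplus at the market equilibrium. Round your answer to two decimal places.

Equilibrium: 85 - 2Q = 47 + 6Q, so Q* = 4.75 and P* = 75.5.
The supply curve's price intercept is 47, so PS = (1/2)(Q*)(P* - 47) = (1/2)(4.75)(28.5) = 67.6875.

67.69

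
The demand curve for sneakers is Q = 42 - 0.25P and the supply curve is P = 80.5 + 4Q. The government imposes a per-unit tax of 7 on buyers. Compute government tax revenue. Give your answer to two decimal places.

70.44

Rewriting demand in inverse form: P = 168 - 4Q.
Pre-tax equilibrium: 168 - 4Q = 80.5 + 4Q gives Q* = 10.9375, P* = 124.25.
With the tax, buyers' net willingness to pay falls by 7: (168 - 7) - 4Q = 80.5 + 4Q, so Q_t = 10.0625. Buyers pay P_b = 127.75; sellers receive P_s = P_b - 7 = 120.75.
Revenue is the tax times quantity traded: 7 x 10.0625 = 70.4375.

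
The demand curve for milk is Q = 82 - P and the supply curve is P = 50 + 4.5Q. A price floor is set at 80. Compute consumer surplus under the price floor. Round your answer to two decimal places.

Rewriting demand in inverse form: P = 82 - Q.
Free-market equilibrium: 82 - Q = 50 + 4.5Q gives Q* = 5.8182, P* = 76.1818.
At the floor price 80, quantity demanded is (82 - 80)/1 = 2; demand is the short side, so Q = 2 trades at P = 80.
CS is the triangle under demand above 80: (1/2)(2)(82 - 80) = 2.

2.00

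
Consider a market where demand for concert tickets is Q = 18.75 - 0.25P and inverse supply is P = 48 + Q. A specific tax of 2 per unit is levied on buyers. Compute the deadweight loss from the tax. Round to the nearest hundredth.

Rewriting demand in inverse form: P = 75 - 4Q.
Pre-tax equilibrium: 75 - 4Q = 48 + Q gives Q* = 5.4, P* = 53.4.
With the tax, buyers' net willingness to pay falls by 2: (75 - 2) - 4Q = 48 + Q, so Q_t = 5. Buyers pay P_b = 55; sellers receive P_s = P_b - 2 = 53.
The welfare triangle lost has base Q* - Q_t = 0.4 and height t = 2, so DWL = (1/2)(0.4)(2) = 0.4.

0.40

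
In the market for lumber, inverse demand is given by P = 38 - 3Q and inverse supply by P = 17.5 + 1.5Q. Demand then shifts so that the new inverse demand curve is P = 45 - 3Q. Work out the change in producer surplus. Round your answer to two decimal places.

12.44

Initial equilibrium: Q_0 = 4.5556, P_0 = 24.3333; CS_0 = (1/2)(4.5556)(13.6667) = 31.1296, PS_0 = (1/2)(4.5556)(6.8333) = 15.5648.
New equilibrium: 45 - 3Q = 17.5 + 1.5Q gives Q_1 = 6.1111, P_1 = 26.6667; CS_1 = 56.0185, PS_1 = 28.0093.
Change in producer surplus = 28.0093 - 15.5648 = 12.4444.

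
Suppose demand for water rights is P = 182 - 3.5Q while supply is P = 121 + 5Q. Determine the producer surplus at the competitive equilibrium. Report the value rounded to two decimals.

Set 182 - 3.5Q = 121 + 5Q, which gives 61 = 8.5Q, so Q* = 7.1765 and P* = 182 - 3.5(7.1765) = 156.8824.
The supply curve's price intercept is 121, so PS = (1/2)(Q*)(P* - 121) = (1/2)(7.1765)(35.8824) = 128.7543.

128.75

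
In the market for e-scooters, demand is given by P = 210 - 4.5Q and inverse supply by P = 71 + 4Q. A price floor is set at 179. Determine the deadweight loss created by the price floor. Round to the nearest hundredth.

Without the control, 210 - 4.5Q = 71 + 4Q so Q* = 16.3529 and P* = 136.4118.
At the floor price 179, quantity demanded is (210 - 179)/4.5 = 6.8889; demand is the short side, so Q = 6.8889 trades at P = 179.
At Q = 6.8889 the demand price is 179 and the supply price is 98.5556. Deadweight loss is the triangle between the curves from 6.8889 to 16.3529: (1/2)(179 - 98.5556)(16.3529 - 6.8889) = 380.6652.

380.67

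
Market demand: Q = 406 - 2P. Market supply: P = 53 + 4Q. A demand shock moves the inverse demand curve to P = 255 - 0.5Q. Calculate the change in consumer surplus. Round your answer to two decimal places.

225.98

Rewriting demand in inverse form: P = 203 - 0.5Q.
Initial equilibrium: Q_0 = 33.3333, P_0 = 186.3333; CS_0 = (1/2)(33.3333)(16.6667) = 277.7778, PS_0 = (1/2)(33.3333)(133.3333) = 2222.2222.
New equilibrium: 255 - 0.5Q = 53 + 4Q gives Q_1 = 44.8889, P_1 = 232.5556; CS_1 = 503.7531, PS_1 = 4030.0247.
Change in consumer surplus = 503.7531 - 277.7778 = 225.9753.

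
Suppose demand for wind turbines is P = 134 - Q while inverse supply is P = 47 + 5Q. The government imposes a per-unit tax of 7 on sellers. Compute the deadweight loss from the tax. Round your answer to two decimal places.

Without the tax, 134 - Q = 47 + 5Q so Q* = 14.5 and P* = 119.5.
A tax on sellers shifts supply up by 7: 134 - Q = 47 + 5Q + 7, so Q_t = 13.3333. Buyers pay P_b = 120.6667; sellers receive P_s = P_b - 7 = 113.6667.
Deadweight loss is the triangle between the curves from Q_t to Q*: (1/2)(14.5 - 13.3333)(7) = 4.0833.

4.08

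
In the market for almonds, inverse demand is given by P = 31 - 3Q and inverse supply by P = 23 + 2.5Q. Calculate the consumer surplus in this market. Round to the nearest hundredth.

3.17

Set 31 - 3Q = 23 + 2.5Q, which gives 8 = 5.5Q, so Q* = 1.4545 and P* = 31 - 3(1.4545) = 26.6364.
The demand choke price is 31, so CS = (1/2)(Q*)(31 - P*) = (1/2)(1.4545)(4.3636) = 3.1736.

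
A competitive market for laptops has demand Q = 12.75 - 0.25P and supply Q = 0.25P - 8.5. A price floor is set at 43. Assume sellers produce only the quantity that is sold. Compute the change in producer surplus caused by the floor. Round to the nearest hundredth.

0.97

Rewriting demand in inverse form: P = 51 - 4Q.
Rewriting supply in inverse form: P = 34 + 4Q.
Without the control, 51 - 4Q = 34 + 4Q so Q* = 2.125 and P* = 42.5.
At P = 43, buyers demand (51 - 43)/4 = 2 while sellers would supply more, so the quantity traded is 2 at price 43.
PS goes from (1/2)(2.125)(8.5) = 9.0312 to 10 (computed as (43 - 34)(2) - (1/2)(4)(2)^2), a change of 0.9688.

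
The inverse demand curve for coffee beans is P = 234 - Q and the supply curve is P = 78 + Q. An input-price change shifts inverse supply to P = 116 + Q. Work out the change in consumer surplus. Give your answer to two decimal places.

-1301.50

Initial equilibrium: Q_0 = 78, P_0 = 156; CS_0 = (1/2)(78)(78) = 3042, PS_0 = (1/2)(78)(78) = 3042.
New equilibrium: 234 - Q = 116 + Q gives Q_1 = 59, P_1 = 175; CS_1 = 1740.5, PS_1 = 1740.5.
Change in consumer surplus = 1740.5 - 3042 = -1301.5.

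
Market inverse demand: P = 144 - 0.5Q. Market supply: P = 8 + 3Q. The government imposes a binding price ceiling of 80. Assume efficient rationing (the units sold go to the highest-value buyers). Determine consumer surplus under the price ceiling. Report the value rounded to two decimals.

1392.00

Free-market equilibrium: 144 - 0.5Q = 8 + 3Q gives Q* = 38.8571, P* = 124.5714.
At the ceiling price 80, quantity supplied is (80 - 8)/3 = 24; supply is the short side, so Q = 24 trades at P = 80.
The demand price at Q = 24 is 132. CS is the trapezoid between demand and 80 over [0, 24]: (1/2)[(144 - 80) + (132 - 80)](24) = 1392.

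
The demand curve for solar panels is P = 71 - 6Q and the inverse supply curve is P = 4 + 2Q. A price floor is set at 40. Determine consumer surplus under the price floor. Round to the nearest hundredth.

80.08

Without the control, 71 - 6Q = 4 + 2Q so Q* = 8.375 and P* = 20.75.
At the floor price 40, quantity demanded is (71 - 40)/6 = 5.1667; demand is the short side, so Q = 5.1667 trades at P = 40.
CS is the triangle under demand above 40: (1/2)(5.1667)(71 - 40) = 80.0833.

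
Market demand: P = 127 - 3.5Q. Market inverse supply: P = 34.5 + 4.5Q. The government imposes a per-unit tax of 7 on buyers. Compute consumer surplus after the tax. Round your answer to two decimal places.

199.89

Pre-tax equilibrium: 127 - 3.5Q = 34.5 + 4.5Q gives Q* = 11.5625, P* = 86.5312.
With the tax, buyers' net willingness to pay falls by 7: (127 - 7) - 3.5Q = 34.5 + 4.5Q, so Q_t = 10.6875. Buyers pay P_b = 89.5938; sellers receive P_s = P_b - 7 = 82.5938.
Consumer surplus is the triangle under demand above P_b: (1/2)(10.6875)(127 - 89.5938) = 199.8896.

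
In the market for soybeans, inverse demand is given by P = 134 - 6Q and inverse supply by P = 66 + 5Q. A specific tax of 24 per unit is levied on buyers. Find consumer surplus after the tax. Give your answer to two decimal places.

Without the tax, 134 - 6Q = 66 + 5Q so Q* = 6.1818 and P* = 96.9091.
With the tax, buyers' net willingness to pay falls by 24: (134 - 24) - 6Q = 66 + 5Q, so Q_t = 4. Buyers pay P_b = 110; sellers receive P_s = P_b - 24 = 86.
Consumer surplus is the triangle under demand above P_b: (1/2)(4)(134 - 110) = 48.

48.00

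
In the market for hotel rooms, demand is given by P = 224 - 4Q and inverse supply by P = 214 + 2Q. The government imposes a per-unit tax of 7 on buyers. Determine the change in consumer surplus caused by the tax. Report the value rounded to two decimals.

-5.06

Pre-tax equilibrium: 224 - 4Q = 214 + 2Q gives Q* = 1.6667, P* = 217.3333.
With the tax, buyers' net willingness to pay falls by 7: (224 - 7) - 4Q = 214 + 2Q, so Q_t = 0.5. Buyers pay P_b = 222; sellers receive P_s = P_b - 7 = 215.
Consumers lose the trapezoid between P* and P_b out to Q_t plus the triangle from Q_t to Q*: change in CS = 0.5 - 5.5556 = -5.0556.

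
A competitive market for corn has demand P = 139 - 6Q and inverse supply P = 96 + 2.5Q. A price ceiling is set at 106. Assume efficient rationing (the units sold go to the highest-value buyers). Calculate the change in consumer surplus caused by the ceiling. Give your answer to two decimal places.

Without the control, 139 - 6Q = 96 + 2.5Q so Q* = 5.0588 and P* = 108.6471.
At P = 106, sellers supply (106 - 96)/2.5 = 4 while buyers want more, so the quantity traded is 4 at price 106.
CS goes from (1/2)(5.0588)(30.3529) = 76.7751 to 84 (computed as (139 - 106)(4) - (1/2)(6)(4)^2), a change of 7.2249.

7.22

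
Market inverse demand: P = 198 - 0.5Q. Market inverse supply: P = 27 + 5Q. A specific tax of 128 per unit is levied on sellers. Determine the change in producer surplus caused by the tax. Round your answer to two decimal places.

-2263.80

Pre-tax equilibrium: 198 - 0.5Q = 27 + 5Q gives Q* = 31.0909, P* = 182.4545.
With the tax, sellers need 128 more per unit: 198 - 0.5Q = 27 + 5Q + 128, so Q_t = 7.8182. Buyers pay P_b = 194.0909; sellers receive P_s = P_b - 128 = 66.0909.
PS falls from (1/2)(31.0909)(155.4545) = 2416.6116 to (1/2)(7.8182)(39.0909) = 152.8099, a change of -2263.8017.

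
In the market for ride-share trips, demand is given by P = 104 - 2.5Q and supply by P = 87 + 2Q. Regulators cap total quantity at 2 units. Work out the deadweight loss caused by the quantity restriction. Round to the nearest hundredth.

7.11

Unrestricted equilibrium: Q* = (104 - 87)/(2.5 + 2) = 3.7778.
At Q = 2 the demand price is 104 - 2.5(2) = 99 and the supply price is 87 + 2(2) = 91.
Deadweight loss is the triangle between the curves from 2 to 3.7778: (1/2)(99 - 91)(3.7778 - 2) = 7.1111.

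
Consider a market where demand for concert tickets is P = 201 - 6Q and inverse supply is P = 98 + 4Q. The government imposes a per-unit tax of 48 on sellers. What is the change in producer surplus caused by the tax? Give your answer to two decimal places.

-151.68

Pre-tax equilibrium: 201 - 6Q = 98 + 4Q gives Q* = 10.3, P* = 139.2.
A tax on sellers shifts supply up by 48: 201 - 6Q = 98 + 4Q + 48, so Q_t = 5.5. Buyers pay P_b = 168; sellers receive P_s = P_b - 48 = 120.
Producers lose the trapezoid between P_s and P* out to Q_t plus the triangle from Q_t to Q*: change in PS = 60.5 - 212.18 = -151.68.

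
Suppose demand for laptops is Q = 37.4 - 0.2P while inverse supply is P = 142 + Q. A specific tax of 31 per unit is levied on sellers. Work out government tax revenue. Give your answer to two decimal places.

Rewriting demand in inverse form: P = 187 - 5Q.
Pre-tax equilibrium: 187 - 5Q = 142 + Q gives Q* = 7.5, P* = 149.5.
A tax on sellers shifts supply up by 31: 187 - 5Q = 142 + Q + 31, so Q_t = 2.3333. Buyers pay P_b = 175.3333; sellers receive P_s = P_b - 31 = 144.3333.
Tax revenue = t x Q_t = 31 x 2.3333 = 72.3333.

72.33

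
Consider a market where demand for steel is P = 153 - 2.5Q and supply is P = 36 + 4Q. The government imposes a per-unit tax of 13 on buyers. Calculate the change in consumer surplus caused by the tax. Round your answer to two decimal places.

-85.00

Without the tax, 153 - 2.5Q = 36 + 4Q so Q* = 18 and P* = 108.
With the tax, buyers' net willingness to pay falls by 13: (153 - 13) - 2.5Q = 36 + 4Q, so Q_t = 16. Buyers pay P_b = 113; sellers receive P_s = P_b - 13 = 100.
Consumers lose the trapezoid between P* and P_b out to Q_t plus the triangle from Q_t to Q*: change in CS = 320 - 405 = -85.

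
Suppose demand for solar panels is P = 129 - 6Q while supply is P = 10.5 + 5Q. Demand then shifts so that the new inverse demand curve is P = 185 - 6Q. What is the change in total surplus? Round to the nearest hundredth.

Initial equilibrium: Q_0 = 10.7727, P_0 = 64.3636; CS_0 = (1/2)(10.7727)(64.6364) = 348.155, PS_0 = (1/2)(10.7727)(53.8636) = 290.1291.
New equilibrium: 185 - 6Q = 10.5 + 5Q gives Q_1 = 15.8636, P_1 = 89.8182; CS_1 = 754.9649, PS_1 = 629.1374.
Change in total surplus = (754.9649 + 629.1374) - (348.155 + 290.1291) = 745.8182.

745.82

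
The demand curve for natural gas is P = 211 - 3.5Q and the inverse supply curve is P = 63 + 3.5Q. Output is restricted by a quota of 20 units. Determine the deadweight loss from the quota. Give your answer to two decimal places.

Without the quota, 211 - 3.5Q = 63 + 3.5Q gives Q* = 21.1429.
At Q = 20 the demand price is 211 - 3.5(20) = 141 and the supply price is 63 + 3.5(20) = 133.
Deadweight loss is the triangle between the curves from 20 to 21.1429: (1/2)(141 - 133)(21.1429 - 20) = 4.5714.

4.57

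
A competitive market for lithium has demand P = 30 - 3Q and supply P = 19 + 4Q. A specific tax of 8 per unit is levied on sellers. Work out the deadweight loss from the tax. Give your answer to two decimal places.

4.57

Pre-tax equilibrium: 30 - 3Q = 19 + 4Q gives Q* = 1.5714, P* = 25.2857.
With the tax, sellers need 8 more per unit: 30 - 3Q = 19 + 4Q + 8, so Q_t = 0.4286. Buyers pay P_b = 28.7143; sellers receive P_s = P_b - 8 = 20.7143.
The welfare triangle lost has base Q* - Q_t = 1.1429 and height t = 8, so DWL = (1/2)(1.1429)(8) = 4.5714.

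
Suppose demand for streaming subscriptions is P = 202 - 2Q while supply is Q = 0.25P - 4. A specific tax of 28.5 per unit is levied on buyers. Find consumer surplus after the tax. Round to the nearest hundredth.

Rewriting supply in inverse form: P = 16 + 4Q.
Pre-tax equilibrium: 202 - 2Q = 16 + 4Q gives Q* = 31, P* = 140.
With the tax, buyers' net willingness to pay falls by 28.5: (202 - 28.5) - 2Q = 16 + 4Q, so Q_t = 26.25. Buyers pay P_b = 149.5; sellers receive P_s = P_b - 28.5 = 121.
Consumer surplus is the triangle under demand above P_b: (1/2)(26.25)(202 - 149.5) = 689.0625.

689.06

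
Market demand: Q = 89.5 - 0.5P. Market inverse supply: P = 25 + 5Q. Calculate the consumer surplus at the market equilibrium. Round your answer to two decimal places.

484.00

Rewriting demand in inverse form: P = 179 - 2Q.
Set 179 - 2Q = 25 + 5Q, which gives 154 = 7Q, so Q* = 22 and P* = 179 - 2(22) = 135.
CS is the area between the demand curve and P* from 0 to Q*: (1/2)(22)(44) = 484.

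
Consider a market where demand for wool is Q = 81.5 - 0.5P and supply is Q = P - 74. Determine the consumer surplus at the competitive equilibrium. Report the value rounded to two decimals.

Rewriting demand in inverse form: P = 163 - 2Q.
Rewriting supply in inverse form: P = 74 + Q.
Set 163 - 2Q = 74 + Q, which gives 89 = 3Q, so Q* = 29.6667 and P* = 163 - 2(29.6667) = 103.6667.
CS is the area between the demand curve and P* from 0 to Q*: (1/2)(29.6667)(59.3333) = 880.1111.

880.11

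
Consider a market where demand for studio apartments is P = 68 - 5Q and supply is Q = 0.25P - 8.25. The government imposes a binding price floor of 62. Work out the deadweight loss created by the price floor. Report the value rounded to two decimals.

32.54

Rewriting supply in inverse form: P = 33 + 4Q.
Without the control, 68 - 5Q = 33 + 4Q so Q* = 3.8889 and P* = 48.5556.
At P = 62, buyers demand (68 - 62)/5 = 1.2 while sellers would supply more, so the quantity traded is 1.2 at price 62.
At Q = 1.2 the demand price is 62 and the supply price is 37.8. Deadweight loss is the triangle between the curves from 1.2 to 3.8889: (1/2)(62 - 37.8)(3.8889 - 1.2) = 32.5356.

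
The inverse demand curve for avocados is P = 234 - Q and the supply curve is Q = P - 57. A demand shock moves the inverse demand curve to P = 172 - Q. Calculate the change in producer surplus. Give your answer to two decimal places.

Rewriting supply in inverse form: P = 57 + Q.
Initial equilibrium: Q_0 = 88.5, P_0 = 145.5; CS_0 = (1/2)(88.5)(88.5) = 3916.125, PS_0 = (1/2)(88.5)(88.5) = 3916.125.
New equilibrium: 172 - Q = 57 + Q gives Q_1 = 57.5, P_1 = 114.5; CS_1 = 1653.125, PS_1 = 1653.125.
Change in producer surplus = 1653.125 - 3916.125 = -2263.

-2263.00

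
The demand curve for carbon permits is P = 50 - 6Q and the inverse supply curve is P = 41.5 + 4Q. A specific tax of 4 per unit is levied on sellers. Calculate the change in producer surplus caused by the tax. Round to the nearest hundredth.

Without the tax, 50 - 6Q = 41.5 + 4Q so Q* = 0.85 and P* = 44.9.
A tax on sellers shifts supply up by 4: 50 - 6Q = 41.5 + 4Q + 4, so Q_t = 0.45. Buyers pay P_b = 47.3; sellers receive P_s = P_b - 4 = 43.3.
Producers lose the trapezoid between P_s and P* out to Q_t plus the triangle from Q_t to Q*: change in PS = 0.405 - 1.445 = -1.04.

-1.04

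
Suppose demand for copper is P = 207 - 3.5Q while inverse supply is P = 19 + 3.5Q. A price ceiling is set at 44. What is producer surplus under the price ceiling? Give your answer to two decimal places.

Without the control, 207 - 3.5Q = 19 + 3.5Q so Q* = 26.8571 and P* = 113.
At P = 44, sellers supply (44 - 19)/3.5 = 7.1429 while buyers want more, so the quantity traded is 7.1429 at price 44.
PS is the triangle above supply below 44: (1/2)(7.1429)(44 - 19) = 89.2857.

89.29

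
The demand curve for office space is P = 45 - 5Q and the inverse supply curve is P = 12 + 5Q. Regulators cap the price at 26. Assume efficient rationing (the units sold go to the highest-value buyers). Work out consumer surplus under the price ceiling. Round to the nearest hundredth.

33.60

Free-market equilibrium: 45 - 5Q = 12 + 5Q gives Q* = 3.3, P* = 28.5.
At P = 26, sellers supply (26 - 12)/5 = 2.8 while buyers want more, so the quantity traded is 2.8 at price 26.
The demand price at Q = 2.8 is 31. CS is the trapezoid between demand and 26 over [0, 2.8]: (1/2)[(45 - 26) + (31 - 26)](2.8) = 33.6.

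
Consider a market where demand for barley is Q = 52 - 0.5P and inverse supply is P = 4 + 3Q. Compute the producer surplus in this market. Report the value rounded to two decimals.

600.00

Rewriting demand in inverse form: P = 104 - 2Q.
Equilibrium: 104 - 2Q = 4 + 3Q, so Q* = 20 and P* = 64.
PS is the area between P* and the supply curve from 0 to Q*: (1/2)(20)(60) = 600.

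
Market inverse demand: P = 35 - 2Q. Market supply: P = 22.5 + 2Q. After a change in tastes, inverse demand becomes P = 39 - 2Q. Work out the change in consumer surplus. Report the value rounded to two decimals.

7.25

Initial equilibrium: Q_0 = 3.125, P_0 = 28.75; CS_0 = (1/2)(3.125)(6.25) = 9.7656, PS_0 = (1/2)(3.125)(6.25) = 9.7656.
New equilibrium: 39 - 2Q = 22.5 + 2Q gives Q_1 = 4.125, P_1 = 30.75; CS_1 = 17.0156, PS_1 = 17.0156.
Change in consumer surplus = 17.0156 - 9.7656 = 7.25.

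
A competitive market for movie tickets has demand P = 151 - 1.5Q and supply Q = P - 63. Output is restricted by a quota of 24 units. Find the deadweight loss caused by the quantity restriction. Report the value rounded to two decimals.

156.80

Rewriting supply in inverse form: P = 63 + Q.
Without the quota, 151 - 1.5Q = 63 + Q gives Q* = 35.2.
At Q = 24 the demand price is 151 - 1.5(24) = 115 and the supply price is 63 + (24) = 87.
Deadweight loss is the triangle between the curves from 24 to 35.2: (1/2)(115 - 87)(35.2 - 24) = 156.8.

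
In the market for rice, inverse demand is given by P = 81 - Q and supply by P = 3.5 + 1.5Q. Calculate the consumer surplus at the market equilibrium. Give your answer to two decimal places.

Set 81 - Q = 3.5 + 1.5Q, which gives 77.5 = 2.5Q, so Q* = 31 and P* = 81 - (31) = 50.
CS is the area between the demand curve and P* from 0 to Q*: (1/2)(31)(31) = 480.5.

480.50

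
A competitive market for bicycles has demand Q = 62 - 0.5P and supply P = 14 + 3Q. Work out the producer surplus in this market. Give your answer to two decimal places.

726.00

Rewriting demand in inverse form: P = 124 - 2Q.
Set 124 - 2Q = 14 + 3Q, which gives 110 = 5Q, so Q* = 22 and P* = 124 - 2(22) = 80.
PS is the area between P* and the supply curve from 0 to Q*: (1/2)(22)(66) = 726.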